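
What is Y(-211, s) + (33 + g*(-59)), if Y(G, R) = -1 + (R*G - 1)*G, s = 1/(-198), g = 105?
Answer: -1223017/198 ≈ -6176.9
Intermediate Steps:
s = -1/198 ≈ -0.0050505
Y(G, R) = -1 + G*(-1 + G*R) (Y(G, R) = -1 + (G*R - 1)*G = -1 + (-1 + G*R)*G = -1 + G*(-1 + G*R))
Y(-211, s) + (33 + g*(-59)) = (-1 - 1*(-211) - 1/198*(-211)²) + (33 + 105*(-59)) = (-1 + 211 - 1/198*44521) + (33 - 6195) = (-1 + 211 - 44521/198) - 6162 = -2941/198 - 6162 = -1223017/198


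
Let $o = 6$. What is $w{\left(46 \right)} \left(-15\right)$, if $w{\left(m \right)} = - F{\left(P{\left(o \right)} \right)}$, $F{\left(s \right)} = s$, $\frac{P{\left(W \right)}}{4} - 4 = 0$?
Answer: $240$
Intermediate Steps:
$P{\left(W \right)} = 16$ ($P{\left(W \right)} = 16 + 4 \cdot 0 = 16 + 0 = 16$)
$w{\left(m \right)} = -16$ ($w{\left(m \right)} = \left(-1\right) 16 = -16$)
$w{\left(46 \right)} \left(-15\right) = \left(-16\right) \left(-15\right) = 240$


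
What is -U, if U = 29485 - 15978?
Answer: -13507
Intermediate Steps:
U = 13507
-U = -1*13507 = -13507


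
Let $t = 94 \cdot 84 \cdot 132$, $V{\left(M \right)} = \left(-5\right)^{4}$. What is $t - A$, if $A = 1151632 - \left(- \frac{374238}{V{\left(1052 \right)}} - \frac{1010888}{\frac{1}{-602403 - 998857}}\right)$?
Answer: $\frac{1011684005575762}{625} \approx 1.6187 \cdot 10^{12}$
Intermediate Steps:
$V{\left(M \right)} = 625$
$A = - \frac{1011683354155762}{625}$ ($A = 1151632 - \left(- \frac{374238}{625} - \frac{1010888}{\frac{1}{-602403 - 998857}}\right) = 1151632 - \left(\left(-374238\right) \frac{1}{625} - \frac{1010888}{\frac{1}{-1601260}}\right) = 1151632 - \left(- \frac{374238}{625} - \frac{1010888}{- \frac{1}{1601260}}\right) = 1151632 - \left(- \frac{374238}{625} - -1618694518880\right) = 1151632 - \left(- \frac{374238}{625} + 1618694518880\right) = 1151632 - \frac{1011684073925762}{625} = - \frac{1011683354155762}{625} \approx -1.6187 \cdot 10^{12}$)
$t = 1042272$ ($t = 7896 \cdot 132 = 1042272$)
$t - A = 1042272 - - \frac{1011683354155762}{625} = 1042272 + \frac{1011683354155762}{625} = \frac{1011684005575762}{625}$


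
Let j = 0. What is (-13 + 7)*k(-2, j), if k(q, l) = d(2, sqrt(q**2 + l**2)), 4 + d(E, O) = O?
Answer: 12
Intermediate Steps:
d(E, O) = -4 + O
k(q, l) = -4 + sqrt(l**2 + q**2) (k(q, l) = -4 + sqrt(q**2 + l**2) = -4 + sqrt(l**2 + q**2))
(-13 + 7)*k(-2, j) = (-13 + 7)*(-4 + sqrt(0**2 + (-2)**2)) = -6*(-4 + sqrt(0 + 4)) = -6*(-4 + sqrt(4)) = -6*(-4 + 2) = -6*(-2) = 12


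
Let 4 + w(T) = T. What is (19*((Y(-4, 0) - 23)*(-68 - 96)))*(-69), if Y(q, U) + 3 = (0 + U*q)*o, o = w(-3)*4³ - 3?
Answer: -5590104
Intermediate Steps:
w(T) = -4 + T
o = -451 (o = (-4 - 3)*4³ - 3 = -7*64 - 3 = -448 - 3 = -451)
Y(q, U) = -3 - 451*U*q (Y(q, U) = -3 + (0 + U*q)*(-451) = -3 + (U*q)*(-451) = -3 - 451*U*q)
(19*((Y(-4, 0) - 23)*(-68 - 96)))*(-69) = (19*(((-3 - 451*0*(-4)) - 23)*(-68 - 96)))*(-69) = (19*(((-3 + 0) - 23)*(-164)))*(-69) = (19*((-3 - 23)*(-164)))*(-69) = (19*(-26*(-164)))*(-69) = (19*4264)*(-69) = 81016*(-69) = -5590104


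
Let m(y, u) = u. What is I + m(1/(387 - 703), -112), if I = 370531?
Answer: 370419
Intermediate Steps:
I + m(1/(387 - 703), -112) = 370531 - 112 = 370419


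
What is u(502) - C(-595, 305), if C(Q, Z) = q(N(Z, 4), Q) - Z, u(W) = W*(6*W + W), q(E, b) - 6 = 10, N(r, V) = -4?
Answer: 1764317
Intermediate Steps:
q(E, b) = 16 (q(E, b) = 6 + 10 = 16)
u(W) = 7*W² (u(W) = W*(7*W) = 7*W²)
C(Q, Z) = 16 - Z
u(502) - C(-595, 305) = 7*502² - (16 - 1*305) = 7*252004 - (16 - 305) = 1764028 - 1*(-289) = 1764028 + 289 = 1764317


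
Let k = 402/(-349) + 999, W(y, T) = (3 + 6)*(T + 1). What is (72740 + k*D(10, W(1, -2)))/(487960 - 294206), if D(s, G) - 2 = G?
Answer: 22948517/67620146 ≈ 0.33937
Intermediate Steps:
W(y, T) = 9 + 9*T (W(y, T) = 9*(1 + T) = 9 + 9*T)
D(s, G) = 2 + G
k = 348249/349 (k = 402*(-1/349) + 999 = -402/349 + 999 = 348249/349 ≈ 997.85)
(72740 + k*D(10, W(1, -2)))/(487960 - 294206) = (72740 + 348249*(2 + (9 + 9*(-2)))/349)/(487960 - 294206) = (72740 + 348249*(2 + (9 - 18))/349)/193754 = (72740 + 348249*(2 - 9)/349)*(1/193754) = (72740 + (348249/349)*(-7))*(1/193754) = (72740 - 2437743/349)*(1/193754) = (22948517/349)*(1/193754) = 22948517/67620146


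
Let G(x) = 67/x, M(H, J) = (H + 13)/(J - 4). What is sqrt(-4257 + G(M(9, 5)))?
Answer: I*sqrt(2058914)/22 ≈ 65.222*I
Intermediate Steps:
M(H, J) = (13 + H)/(-4 + J)
sqrt(-4257 + G(M(9, 5))) = sqrt(-4257 + 67/(((13 + 9)/(-4 + 5)))) = sqrt(-4257 + 67/((22/1))) = sqrt(-4257 + 67/((1*22))) = sqrt(-4257 + 67/22) = sqrt(-93587/22) = I*sqrt(2058914)/22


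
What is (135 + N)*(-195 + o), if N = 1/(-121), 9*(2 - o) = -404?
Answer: -21773222/1089 ≈ -19994.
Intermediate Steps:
o = 422/9 (o = 2 - ⅑*(-404) = 2 + 404/9 = 422/9 ≈ 46.889)
N = -1/121 ≈ -0.0082645
(135 + N)*(-195 + o) = (135 - 1/121)*(-195 + 422/9) = (16334/121)*(-1333/9) = -21773222/1089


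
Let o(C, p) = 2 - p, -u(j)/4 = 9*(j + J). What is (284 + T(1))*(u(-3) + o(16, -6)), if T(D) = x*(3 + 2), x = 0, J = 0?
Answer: 32944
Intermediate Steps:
T(D) = 0 (T(D) = 0*(3 + 2) = 0*5 = 0)
u(j) = -36*j (u(j) = -36*(j + 0) = -36*j)
(284 + T(1))*(u(-3) + o(16, -6)) = (284 + 0)*(-36*(-3) + (2 - 1*(-6))) = 284*(108 + (2 + 6)) = 284*(108 + 8) = 284*116 = 32944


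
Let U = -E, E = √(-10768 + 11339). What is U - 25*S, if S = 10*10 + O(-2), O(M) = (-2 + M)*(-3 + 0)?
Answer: -2800 - √571 ≈ -2823.9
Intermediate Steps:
O(M) = 6 - 3*M (O(M) = (-2 + M)*(-3) = 6 - 3*M)
E = √571 ≈ 23.896
U = -√571 ≈ -23.896
S = 112 (S = 10*10 + (6 - 3*(-2)) = 100 + (6 + 6) = 100 + 12 = 112)
U - 25*S = -√571 - 25*112 = -√571 - 1*2800 = -√571 - 2800 = -2800 - √571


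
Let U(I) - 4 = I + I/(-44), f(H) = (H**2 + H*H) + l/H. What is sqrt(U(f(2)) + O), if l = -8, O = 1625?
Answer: sqrt(197582)/11 ≈ 40.409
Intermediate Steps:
f(H) = -8/H + 2*H**2 (f(H) = (H**2 + H*H) - 8/H = (H**2 + H**2) - 8/H = 2*H**2 - 8/H = -8/H + 2*H**2)
U(I) = 4 + 43*I/44 (U(I) = 4 + (I + I/(-44)) = 4 + (I + I*(-1/44)) = 4 + (I - I/44) = 4 + 43*I/44)
sqrt(U(f(2)) + O) = sqrt((4 + 43*(2*(-4 + 2**3)/2)/44) + 1625) = sqrt((4 + 43*(2*(1/2)*(-4 + 8))/44) + 1625) = sqrt((4 + 43*(2*(1/2)*4)/44) + 1625) = sqrt((4 + (43/44)*4) + 1625) = sqrt((4 + 43/11) + 1625) = sqrt(87/11 + 1625) = sqrt(17962/11) = sqrt(197582)/11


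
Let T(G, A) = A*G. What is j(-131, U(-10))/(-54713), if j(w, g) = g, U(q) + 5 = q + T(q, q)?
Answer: -85/54713 ≈ -0.0015536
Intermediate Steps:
U(q) = -5 + q + q**2 (U(q) = -5 + (q + q*q) = -5 + (q + q**2) = -5 + q + q**2)
j(-131, U(-10))/(-54713) = (-5 - 10 + (-10)**2)/(-54713) = (-5 - 10 + 100)*(-1/54713) = 85*(-1/54713) = -85/54713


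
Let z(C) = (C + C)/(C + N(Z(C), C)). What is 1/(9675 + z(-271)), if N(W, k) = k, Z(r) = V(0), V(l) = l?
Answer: 1/9676 ≈ 0.00010335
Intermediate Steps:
Z(r) = 0
z(C) = 1 (z(C) = (C + C)/(C + C) = (2*C)/((2*C)) = (2*C)*(1/(2*C)) = 1)
1/(9675 + z(-271)) = 1/(9675 + 1) = 1/9676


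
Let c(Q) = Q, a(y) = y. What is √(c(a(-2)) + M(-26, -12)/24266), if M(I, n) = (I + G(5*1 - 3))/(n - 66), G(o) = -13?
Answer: I*√1177665379/24266 ≈ 1.4142*I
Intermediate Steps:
M(I, n) = (-13 + I)/(-66 + n) (M(I, n) = (I - 13)/(n - 66) = (-13 + I)/(-66 + n))
√(c(a(-2)) + M(-26, -12)/24266) = √(-2 + ((-13 - 26)/(-66 - 12))/24266) = √(-2 + (-39/(-78))*(1/24266)) = √(-2 - 1/78*(-39)*(1/24266)) = √(-2 + (½)*(1/24266)) = √(-2 + 1/48532) = √(-97063/48532) = I*√1177665379/24266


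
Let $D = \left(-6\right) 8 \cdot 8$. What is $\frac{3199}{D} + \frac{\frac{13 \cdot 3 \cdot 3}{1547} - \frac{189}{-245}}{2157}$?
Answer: $- \frac{195497669}{23468160} \approx -8.3303$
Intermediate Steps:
$D = -384$ ($D = \left(-48\right) 8 = -384$)
$\frac{3199}{D} + \frac{\frac{13 \cdot 3 \cdot 3}{1547} - \frac{189}{-245}}{2157} = \frac{3199}{-384} + \frac{\frac{13 \cdot 3 \cdot 3}{1547} - \frac{189}{-245}}{2157} = 3199 \left(- \frac{1}{384}\right) + \left(39 \cdot 3 \cdot \frac{1}{1547} - - \frac{27}{35}\right) \frac{1}{2157} = - \frac{3199}{384} + \left(117 \cdot \frac{1}{1547} + \frac{27}{35}\right) \frac{1}{2157} = - \frac{3199}{384} + \left(\frac{9}{119} + \frac{27}{35}\right) \frac{1}{2157} = - \frac{3199}{384} + \frac{72}{85} \cdot \frac{1}{2157} = - \frac{3199}{384} + \frac{24}{61115} = - \frac{195497669}{23468160}$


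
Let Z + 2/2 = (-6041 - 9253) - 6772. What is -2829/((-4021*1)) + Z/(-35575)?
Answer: 189373082/143047075 ≈ 1.3239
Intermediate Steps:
Z = -22067 (Z = -1 + ((-6041 - 9253) - 6772) = -1 + (-15294 - 6772) = -1 - 22066 = -22067)
-2829/((-4021*1)) + Z/(-35575) = -2829/((-4021*1)) - 22067/(-35575) = -2829/(-4021) - 22067*(-1/35575) = -2829*(-1/4021) + 22067/35575 = 2829/4021 + 22067/35575 = 189373082/143047075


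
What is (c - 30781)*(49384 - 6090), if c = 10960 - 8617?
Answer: -1231194772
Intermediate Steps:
c = 2343
(c - 30781)*(49384 - 6090) = (2343 - 30781)*(49384 - 6090) = -28438*43294 = -1231194772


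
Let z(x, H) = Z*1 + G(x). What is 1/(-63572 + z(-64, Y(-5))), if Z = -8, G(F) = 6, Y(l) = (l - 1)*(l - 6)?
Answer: -1/63574 ≈ -1.5730e-5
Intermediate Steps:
Y(l) = (-1 + l)*(-6 + l)
z(x, H) = -2 (z(x, H) = -8*1 + 6 = -8 + 6 = -2)
1/(-63572 + z(-64, Y(-5))) = 1/(-63572 - 2) = 1/(-63574) = -1/63574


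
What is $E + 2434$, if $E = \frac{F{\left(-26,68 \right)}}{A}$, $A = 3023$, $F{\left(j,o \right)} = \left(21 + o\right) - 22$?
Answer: $\frac{7358049}{3023} \approx 2434.0$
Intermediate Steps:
$F{\left(j,o \right)} = -1 + o$
$E = \frac{67}{3023}$ ($E = \frac{-1 + 68}{3023} = 67 \cdot \frac{1}{3023} = \frac{67}{3023} \approx 0.022163$)
$E + 2434 = \frac{67}{3023} + 2434 = \frac{7358049}{3023}$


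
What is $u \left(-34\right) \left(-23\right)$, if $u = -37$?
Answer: $-28934$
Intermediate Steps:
$u \left(-34\right) \left(-23\right) = \left(-37\right) \left(-34\right) \left(-23\right) = 1258 \left(-23\right) = -28934$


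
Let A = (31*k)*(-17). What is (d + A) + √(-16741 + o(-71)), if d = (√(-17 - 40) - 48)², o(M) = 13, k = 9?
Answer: -2496 - 96*I*√57 + 2*I*√4182 ≈ -2496.0 - 595.45*I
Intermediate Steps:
A = -4743 (A = (31*9)*(-17) = 279*(-17) = -4743)
d = (-48 + I*√57)² (d = (√(-57) - 48)² = (I*√57 - 48)² = (-48 + I*√57)² ≈ 2247.0 - 724.78*I)
(d + A) + √(-16741 + o(-71)) = ((48 - I*√57)² - 4743) + √(-16741 + 13) = (-4743 + (48 - I*√57)²) + √(-16728) = (-4743 + (48 - I*√57)²) + 2*I*√4182 = -4743 + (48 - I*√57)² + 2*I*√4182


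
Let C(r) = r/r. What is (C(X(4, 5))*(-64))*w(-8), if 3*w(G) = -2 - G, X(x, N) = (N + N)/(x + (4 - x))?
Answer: -128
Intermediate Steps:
X(x, N) = N/2 (X(x, N) = (2*N)/4 = (2*N)*(¼) = N/2)
w(G) = -⅔ - G/3 (w(G) = (-2 - G)/3 = -⅔ - G/3)
C(r) = 1
(C(X(4, 5))*(-64))*w(-8) = (1*(-64))*(-⅔ - ⅓*(-8)) = -64*(-⅔ + 8/3) = -64*2 = -128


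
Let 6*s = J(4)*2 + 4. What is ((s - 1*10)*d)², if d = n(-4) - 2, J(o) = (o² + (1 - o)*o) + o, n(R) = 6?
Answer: 6400/9 ≈ 711.11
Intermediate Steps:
J(o) = o + o² + o*(1 - o) (J(o) = (o² + o*(1 - o)) + o = o + o² + o*(1 - o))
s = 10/3 (s = ((2*4)*2 + 4)/6 = (8*2 + 4)/6 = (16 + 4)/6 = (⅙)*20 = 10/3 ≈ 3.3333)
d = 4 (d = 6 - 2 = 4)
((s - 1*10)*d)² = ((10/3 - 1*10)*4)² = ((10/3 - 10)*4)² = (-20/3*4)² = (-80/3)² = 6400/9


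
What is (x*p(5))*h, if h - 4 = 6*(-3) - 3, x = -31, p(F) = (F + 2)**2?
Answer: 25823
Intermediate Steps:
p(F) = (2 + F)**2
h = -17 (h = 4 + (6*(-3) - 3) = 4 + (-18 - 3) = 4 - 21 = -17)
(x*p(5))*h = -31*(2 + 5)**2*(-17) = -31*7**2*(-17) = -31*49*(-17) = -1519*(-17) = 25823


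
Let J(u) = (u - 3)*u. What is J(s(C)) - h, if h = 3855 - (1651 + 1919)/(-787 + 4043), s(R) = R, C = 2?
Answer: -6277411/1628 ≈ -3855.9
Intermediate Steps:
J(u) = u*(-3 + u) (J(u) = (-3 + u)*u = u*(-3 + u))
h = 6274155/1628 (h = 3855 - 3570/3256 = 3855 - 1*1785/1628 = 3855 - 1785/1628 = 6274155/1628 ≈ 3853.9)
J(s(C)) - h = 2*(-3 + 2) - 1*6274155/1628 = 2*(-1) - 6274155/1628 = -2 - 6274155/1628 = -6277411/1628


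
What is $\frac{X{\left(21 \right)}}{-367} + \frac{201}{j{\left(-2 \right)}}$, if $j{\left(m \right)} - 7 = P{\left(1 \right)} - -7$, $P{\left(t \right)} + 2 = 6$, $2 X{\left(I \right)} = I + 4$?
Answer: $\frac{12257}{1101} \approx 11.133$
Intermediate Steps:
$X{\left(I \right)} = 2 + \frac{I}{2}$ ($X{\left(I \right)} = \frac{I + 4}{2} = \frac{4 + I}{2} = 2 + \frac{I}{2}$)
$P{\left(t \right)} = 4$ ($P{\left(t \right)} = -2 + 6 = 4$)
$j{\left(m \right)} = 18$ ($j{\left(m \right)} = 7 + \left(4 - -7\right) = 7 + \left(4 + 7\right) = 7 + 11 = 18$)
$\frac{X{\left(21 \right)}}{-367} + \frac{201}{j{\left(-2 \right)}} = \frac{2 + \frac{1}{2} \cdot 21}{-367} + \frac{201}{18} = \left(2 + \frac{21}{2}\right) \left(- \frac{1}{367}\right) + 201 \cdot \frac{1}{18} = \frac{25}{2} \left(- \frac{1}{367}\right) + \frac{67}{6} = - \frac{25}{734} + \frac{67}{6} = \frac{12257}{1101}$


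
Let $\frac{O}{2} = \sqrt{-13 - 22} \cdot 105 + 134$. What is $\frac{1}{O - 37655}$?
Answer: $- \frac{109}{4079683} - \frac{30 i \sqrt{35}}{199904467} \approx -2.6718 \cdot 10^{-5} - 8.8784 \cdot 10^{-7} i$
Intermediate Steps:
$O = 268 + 210 i \sqrt{35}$ ($O = 2 \left(\sqrt{-13 - 22} \cdot 105 + 134\right) = 2 \left(\sqrt{-35} \cdot 105 + 134\right) = 2 \left(i \sqrt{35} \cdot 105 + 134\right) = 2 \left(105 i \sqrt{35} + 134\right) = 2 \left(134 + 105 i \sqrt{35}\right) = 268 + 210 i \sqrt{35} \approx 268.0 + 1242.4 i$)
$\frac{1}{O - 37655} = \frac{1}{\left(268 + 210 i \sqrt{35}\right) - 37655} = \frac{1}{-37387 + 210 i \sqrt{35}}$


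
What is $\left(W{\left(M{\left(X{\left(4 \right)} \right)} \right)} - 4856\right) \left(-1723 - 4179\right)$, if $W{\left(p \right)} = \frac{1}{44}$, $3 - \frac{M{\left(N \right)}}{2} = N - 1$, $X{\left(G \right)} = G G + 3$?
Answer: $\frac{630519513}{22} \approx 2.866 \cdot 10^{7}$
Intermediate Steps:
$X{\left(G \right)} = 3 + G^{2}$ ($X{\left(G \right)} = G^{2} + 3 = 3 + G^{2}$)
$M{\left(N \right)} = 8 - 2 N$ ($M{\left(N \right)} = 6 - 2 \left(N - 1\right) = 6 - 2 \left(-1 + N\right) = 6 - \left(-2 + 2 N\right) = 8 - 2 N$)
$W{\left(p \right)} = \frac{1}{44}$
$\left(W{\left(M{\left(X{\left(4 \right)} \right)} \right)} - 4856\right) \left(-1723 - 4179\right) = \left(\frac{1}{44} - 4856\right) \left(-1723 - 4179\right) = \left(- \frac{213663}{44}\right) \left(-5902\right) = \frac{630519513}{22}$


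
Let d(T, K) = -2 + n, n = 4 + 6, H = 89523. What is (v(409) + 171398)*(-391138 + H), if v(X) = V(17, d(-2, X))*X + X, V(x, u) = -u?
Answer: -50832684025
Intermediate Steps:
n = 10
d(T, K) = 8 (d(T, K) = -2 + 10 = 8)
v(X) = -7*X (v(X) = (-1*8)*X + X = -8*X + X = -7*X)
(v(409) + 171398)*(-391138 + H) = (-7*409 + 171398)*(-391138 + 89523) = (-2863 + 171398)*(-301615) = 168535*(-301615) = -50832684025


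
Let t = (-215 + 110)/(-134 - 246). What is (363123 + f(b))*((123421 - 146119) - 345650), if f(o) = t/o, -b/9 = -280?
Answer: -304962838325207/2280 ≈ -1.3376e+11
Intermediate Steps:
b = 2520 (b = -9*(-280) = 2520)
t = 21/76 (t = -105/(-380) = -105*(-1/380) = 21/76 ≈ 0.27632)
f(o) = 21/(76*o)
(363123 + f(b))*((123421 - 146119) - 345650) = (363123 + (21/76)/2520)*((123421 - 146119) - 345650) = (363123 + (21/76)*(1/2520))*(-22698 - 345650) = (363123 + 1/9120)*(-368348) = (3311681761/9120)*(-368348) = -304962838325207/2280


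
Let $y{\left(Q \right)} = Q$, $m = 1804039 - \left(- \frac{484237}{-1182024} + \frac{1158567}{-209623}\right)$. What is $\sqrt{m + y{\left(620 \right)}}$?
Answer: $\frac{5 \sqrt{123107447592794323026069046}}{41296569492} \approx 1343.4$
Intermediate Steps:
$m = \frac{447004999525456085}{247779416952}$ ($m = 1804039 - \left(\left(-484237\right) \left(- \frac{1}{1182024}\right) + 1158567 \left(- \frac{1}{209623}\right)\right) = 1804039 - \left(\frac{484237}{1182024} - \frac{1158567}{209623}\right) = 1804039 - - \frac{1267946786957}{247779416952} = 1804039 + \frac{1267946786957}{247779416952} = \frac{447004999525456085}{247779416952} \approx 1.804 \cdot 10^{6}$)
$\sqrt{m + y{\left(620 \right)}} = \sqrt{\frac{447004999525456085}{247779416952} + 620} = \sqrt{\frac{447158622763966325}{247779416952}} = \frac{5 \sqrt{123107447592794323026069046}}{41296569492}$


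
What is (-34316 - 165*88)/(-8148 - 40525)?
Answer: 48836/48673 ≈ 1.0033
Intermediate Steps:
(-34316 - 165*88)/(-8148 - 40525) = (-34316 - 14520)/(-48673) = -48836*(-1/48673) = 48836/48673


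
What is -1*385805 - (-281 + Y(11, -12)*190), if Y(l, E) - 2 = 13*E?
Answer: -356264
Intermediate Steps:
Y(l, E) = 2 + 13*E
-1*385805 - (-281 + Y(11, -12)*190) = -1*385805 - (-281 + (2 + 13*(-12))*190) = -385805 - (-281 + (2 - 156)*190) = -385805 - (-281 - 154*190) = -385805 - (-281 - 29260) = -385805 - 1*(-29541) = -385805 + 29541 = -356264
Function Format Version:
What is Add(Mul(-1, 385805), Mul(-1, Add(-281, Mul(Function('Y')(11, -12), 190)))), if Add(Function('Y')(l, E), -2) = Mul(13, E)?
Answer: -356264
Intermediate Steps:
Function('Y')(l, E) = Add(2, Mul(13, E))
Add(Mul(-1, 385805), Mul(-1, Add(-281, Mul(Function('Y')(11, -12), 190)))) = Add(Mul(-1, 385805), Mul(-1, Add(-281, Mul(Add(2, Mul(13, -12)), 190)))) = Add(-385805, Mul(-1, Add(-281, Mul(Add(2, -156), 190)))) = Add(-385805, Mul(-1, Add(-281, Mul(-154, 190)))) = Add(-385805, Mul(-1, Add(-281, -29260))) = Add(-385805, Mul(-1, -29541)) = Add(-385805, 29541) = -356264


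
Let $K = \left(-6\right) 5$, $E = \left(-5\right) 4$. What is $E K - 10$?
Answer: $590$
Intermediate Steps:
$E = -20$
$K = -30$
$E K - 10 = \left(-20\right) \left(-30\right) - 10 = 600 - 10 = 590$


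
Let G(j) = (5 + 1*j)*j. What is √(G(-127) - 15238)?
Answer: 16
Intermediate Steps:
G(j) = j*(5 + j) (G(j) = (5 + j)*j = j*(5 + j))
√(G(-127) - 15238) = √(-127*(5 - 127) - 15238) = √(-127*(-122) - 15238) = √(15494 - 15238) = √256 = 16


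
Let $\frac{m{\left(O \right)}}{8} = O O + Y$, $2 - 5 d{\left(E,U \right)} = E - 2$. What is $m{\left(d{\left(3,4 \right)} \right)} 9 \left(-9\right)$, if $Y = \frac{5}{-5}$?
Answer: $\frac{15552}{25} \approx 622.08$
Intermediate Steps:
$d{\left(E,U \right)} = \frac{4}{5} - \frac{E}{5}$ ($d{\left(E,U \right)} = \frac{2}{5} - \frac{E - 2}{5} = \frac{2}{5} - \frac{-2 + E}{5} = \frac{2}{5} - \left(- \frac{2}{5} + \frac{E}{5}\right) = \frac{4}{5} - \frac{E}{5}$)
$Y = -1$ ($Y = 5 \left(- \frac{1}{5}\right) = -1$)
$m{\left(O \right)} = -8 + 8 O^{2}$ ($m{\left(O \right)} = 8 \left(O O - 1\right) = 8 \left(O^{2} - 1\right) = 8 \left(-1 + O^{2}\right) = -8 + 8 O^{2}$)
$m{\left(d{\left(3,4 \right)} \right)} 9 \left(-9\right) = \left(-8 + 8 \left(\frac{4}{5} - \frac{3}{5}\right)^{2}\right) 9 \left(-9\right) = \left(-8 + \frac{8}{25}\right) 9 \left(-9\right) = \left(- \frac{192}{25}\right) 9 \left(-9\right) = \left(- \frac{1728}{25}\right) \left(-9\right) = \frac{15552}{25}$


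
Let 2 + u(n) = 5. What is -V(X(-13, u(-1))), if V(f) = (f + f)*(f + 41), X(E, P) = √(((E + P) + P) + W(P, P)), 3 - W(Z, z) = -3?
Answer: 2 - 82*I ≈ 2.0 - 82.0*I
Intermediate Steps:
W(Z, z) = 6 (W(Z, z) = 3 - 1*(-3) = 3 + 3 = 6)
u(n) = 3 (u(n) = -2 + 5 = 3)
X(E, P) = √(6 + E + 2*P) (X(E, P) = √(((E + P) + P) + 6) = √((E + 2*P) + 6) = √(6 + E + 2*P))
V(f) = 2*f*(41 + f) (V(f) = (2*f)*(41 + f) = 2*f*(41 + f))
-V(X(-13, u(-1))) = -2*√(6 - 13 + 2*3)*(41 + √(6 - 13 + 2*3)) = -2*√(6 - 13 + 6)*(41 + √(6 - 13 + 6)) = -2*√(-1)*(41 + √(-1)) = -2*I*(41 + I)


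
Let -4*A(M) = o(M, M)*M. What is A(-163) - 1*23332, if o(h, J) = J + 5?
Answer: -59541/2 ≈ -29771.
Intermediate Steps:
o(h, J) = 5 + J
A(M) = -M*(5 + M)/4 (A(M) = -(5 + M)*M/4 = -M*(5 + M)/4)
A(-163) - 1*23332 = -¼*(-163)*(5 - 163) - 1*23332 = -¼*(-163)*(-158) - 23332 = -12877/2 - 23332 = -59541/2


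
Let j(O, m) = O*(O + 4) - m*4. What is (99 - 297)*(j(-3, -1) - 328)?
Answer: 64746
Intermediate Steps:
j(O, m) = -4*m + O*(4 + O) (j(O, m) = O*(4 + O) - 4*m = -4*m + O*(4 + O))
(99 - 297)*(j(-3, -1) - 328) = (99 - 297)*(((-3)² - 4*(-1) + 4*(-3)) - 328) = -198*((9 + 4 - 12) - 328) = -198*(1 - 328) = -198*(-327) = 64746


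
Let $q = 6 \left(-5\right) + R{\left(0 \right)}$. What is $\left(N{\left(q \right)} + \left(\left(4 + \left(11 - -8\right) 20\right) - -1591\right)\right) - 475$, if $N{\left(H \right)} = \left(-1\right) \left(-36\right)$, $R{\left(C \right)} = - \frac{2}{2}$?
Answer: $1536$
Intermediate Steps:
$R{\left(C \right)} = -1$ ($R{\left(C \right)} = \left(-2\right) \frac{1}{2} = -1$)
$q = -31$ ($q = 6 \left(-5\right) - 1 = -30 - 1 = -31$)
$N{\left(H \right)} = 36$
$\left(N{\left(q \right)} + \left(\left(4 + \left(11 - -8\right) 20\right) - -1591\right)\right) - 475 = \left(36 + \left(\left(4 + \left(11 - -8\right) 20\right) - -1591\right)\right) - 475 = \left(36 + \left(\left(4 + \left(11 + 8\right) 20\right) + 1591\right)\right) - 475 = \left(36 + \left(\left(4 + 19 \cdot 20\right) + 1591\right)\right) - 475 = \left(36 + \left(\left(4 + 380\right) + 1591\right)\right) - 475 = \left(36 + \left(384 + 1591\right)\right) - 475 = \left(36 + 1975\right) - 475 = 2011 - 475 = 1536$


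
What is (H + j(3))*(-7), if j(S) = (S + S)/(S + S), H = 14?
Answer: -105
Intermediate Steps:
j(S) = 1 (j(S) = (2*S)/((2*S)) = (2*S)*(1/(2*S)) = 1)
(H + j(3))*(-7) = (14 + 1)*(-7) = 15*(-7) = -105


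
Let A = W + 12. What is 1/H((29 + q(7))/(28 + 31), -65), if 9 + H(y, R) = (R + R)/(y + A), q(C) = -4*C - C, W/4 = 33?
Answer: -849/8408 ≈ -0.10098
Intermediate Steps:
W = 132 (W = 4*33 = 132)
A = 144 (A = 132 + 12 = 144)
q(C) = -5*C
H(y, R) = -9 + 2*R/(144 + y) (H(y, R) = -9 + (R + R)/(y + 144) = -9 + (2*R)/(144 + y) = -9 + 2*R/(144 + y))
1/H((29 + q(7))/(28 + 31), -65) = 1/((-1296 - 9*(29 - 5*7)/(28 + 31) + 2*(-65))/(144 + (29 - 5*7)/(28 + 31))) = 1/((-1296 - 9*(29 - 35)/59 - 130)/(144 + (29 - 35)/59)) = 1/((-1296 - (-54)/59 - 130)/(144 - 6*1/59)) = 1/((-1296 - 9*(-6/59) - 130)/(144 - 6/59)) = 1/((-1296 + 54/59 - 130)/(8490/59)) = 1/((59/8490)*(-84080/59)) = 1/(-8408/849) = -849/8408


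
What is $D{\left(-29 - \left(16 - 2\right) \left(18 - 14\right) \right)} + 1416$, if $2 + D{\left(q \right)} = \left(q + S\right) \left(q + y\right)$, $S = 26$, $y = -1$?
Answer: $6488$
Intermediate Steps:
$D{\left(q \right)} = -2 + \left(-1 + q\right) \left(26 + q\right)$ ($D{\left(q \right)} = -2 + \left(q + 26\right) \left(q - 1\right) = -2 + \left(26 + q\right) \left(-1 + q\right) = -2 + \left(-1 + q\right) \left(26 + q\right)$)
$D{\left(-29 - \left(16 - 2\right) \left(18 - 14\right) \right)} + 1416 = \left(-28 + \left(-29 - \left(16 - 2\right) \left(18 - 14\right)\right)^{2} + 25 \left(-29 - \left(16 - 2\right) \left(18 - 14\right)\right)\right) + 1416 = \left(-28 + \left(-29 - 14 \cdot 4\right)^{2} + 25 \left(-29 - 14 \cdot 4\right)\right) + 1416 = \left(-28 + \left(-29 - 56\right)^{2} + 25 \left(-29 - 56\right)\right) + 1416 = \left(-28 + \left(-85\right)^{2} + 25 \left(-85\right)\right) + 1416 = \left(-28 + 7225 - 2125\right) + 1416 = 5072 + 1416 = 6488$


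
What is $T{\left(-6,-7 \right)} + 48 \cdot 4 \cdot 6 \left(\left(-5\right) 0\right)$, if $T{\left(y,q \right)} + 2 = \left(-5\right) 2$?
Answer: $-12$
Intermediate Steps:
$T{\left(y,q \right)} = -12$ ($T{\left(y,q \right)} = -2 - 10 = -12$)
$T{\left(-6,-7 \right)} + 48 \cdot 4 \cdot 6 \left(\left(-5\right) 0\right) = -12 + 48 \cdot 4 \cdot 6 \left(\left(-5\right) 0\right) = -12 + 48 \cdot 24 \cdot 0 = -12 + 48 \cdot 0 = -12 + 0 = -12$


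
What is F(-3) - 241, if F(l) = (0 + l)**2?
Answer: -232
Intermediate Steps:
F(l) = l**2
F(-3) - 241 = (-3)**2 - 241 = 9 - 241 = -232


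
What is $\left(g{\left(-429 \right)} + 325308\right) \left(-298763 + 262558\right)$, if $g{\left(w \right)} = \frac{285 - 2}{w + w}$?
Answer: $- \frac{777332437085}{66} \approx -1.1778 \cdot 10^{10}$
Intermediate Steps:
$g{\left(w \right)} = \frac{283}{2 w}$
$\left(g{\left(-429 \right)} + 325308\right) \left(-298763 + 262558\right) = \left(\frac{283}{2 \left(-429\right)} + 325308\right) \left(-298763 + 262558\right) = \left(\frac{283}{2} \left(- \frac{1}{429}\right) + 325308\right) \left(-36205\right) = \left(- \frac{283}{858} + 325308\right) \left(-36205\right) = \frac{279113981}{858} \left(-36205\right) = - \frac{777332437085}{66}$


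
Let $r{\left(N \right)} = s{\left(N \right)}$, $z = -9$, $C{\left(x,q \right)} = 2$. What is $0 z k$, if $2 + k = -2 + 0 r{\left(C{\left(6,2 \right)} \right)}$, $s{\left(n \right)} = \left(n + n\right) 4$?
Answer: $0$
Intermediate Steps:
$s{\left(n \right)} = 8 n$ ($s{\left(n \right)} = 2 n 4 = 8 n$)
$r{\left(N \right)} = 8 N$
$k = -4$ ($k = -2 - \left(2 + 0 \cdot 8 \cdot 2\right) = -2 + \left(-2 + 0 \cdot 16\right) = -2 + \left(-2 + 0\right) = -2 - 2 = -4$)
$0 z k = 0 \left(-9\right) \left(-4\right) = 0 \left(-4\right) = 0$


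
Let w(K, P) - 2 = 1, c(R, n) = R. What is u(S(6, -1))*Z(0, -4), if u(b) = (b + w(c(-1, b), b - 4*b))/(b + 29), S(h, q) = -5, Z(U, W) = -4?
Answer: ⅓ ≈ 0.33333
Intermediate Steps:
w(K, P) = 3 (w(K, P) = 2 + 1 = 3)
u(b) = (3 + b)/(29 + b) (u(b) = (b + 3)/(b + 29) = (3 + b)/(29 + b))
u(S(6, -1))*Z(0, -4) = ((3 - 5)/(29 - 5))*(-4) = (-2/24)*(-4) = ((1/24)*(-2))*(-4) = -1/12*(-4) = ⅓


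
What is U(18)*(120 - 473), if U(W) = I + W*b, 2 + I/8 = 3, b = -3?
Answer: 16238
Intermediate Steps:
I = 8 (I = -16 + 8*3 = -16 + 24 = 8)
U(W) = 8 - 3*W (U(W) = 8 + W*(-3) = 8 - 3*W)
U(18)*(120 - 473) = (8 - 3*18)*(120 - 473) = (8 - 54)*(-353) = -46*(-353) = 16238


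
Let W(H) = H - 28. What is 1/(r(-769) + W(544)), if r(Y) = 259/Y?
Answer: 769/396545 ≈ 0.0019393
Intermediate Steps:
W(H) = -28 + H
1/(r(-769) + W(544)) = 1/(259/(-769) + (-28 + 544)) = 1/(259*(-1/769) + 516) = 1/(-259/769 + 516) = 1/(396545/769) = 769/396545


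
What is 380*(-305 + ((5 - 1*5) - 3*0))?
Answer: -115900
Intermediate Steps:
380*(-305 + ((5 - 1*5) - 3*0)) = 380*(-305 + ((5 - 5) + 0)) = 380*(-305 + (0 + 0)) = 380*(-305 + 0) = 380*(-305) = -115900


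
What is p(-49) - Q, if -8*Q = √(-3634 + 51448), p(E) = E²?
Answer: 2401 + √47814/8 ≈ 2428.3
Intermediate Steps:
Q = -√47814/8 (Q = -√(-3634 + 51448)/8 = -√47814/8 ≈ -27.333)
p(-49) - Q = (-49)² - (-1)*√47814/8 = 2401 + √47814/8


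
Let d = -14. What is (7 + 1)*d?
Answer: -112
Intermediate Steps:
(7 + 1)*d = (7 + 1)*(-14) = 8*(-14) = -112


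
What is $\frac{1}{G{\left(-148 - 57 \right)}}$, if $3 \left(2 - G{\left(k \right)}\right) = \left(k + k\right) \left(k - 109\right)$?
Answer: $- \frac{3}{128734} \approx -2.3304 \cdot 10^{-5}$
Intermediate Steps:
$G{\left(k \right)} = 2 - \frac{2 k \left(-109 + k\right)}{3}$ ($G{\left(k \right)} = 2 - \frac{\left(k + k\right) \left(k - 109\right)}{3} = 2 - \frac{2 k \left(-109 + k\right)}{3}$)
$\frac{1}{G{\left(-148 - 57 \right)}} = \frac{1}{2 - \frac{2 \left(-148 - 57\right)^{2}}{3} + \frac{218 \left(-148 - 57\right)}{3}} = \frac{1}{2 - \frac{2 \left(-205\right)^{2}}{3} + \frac{218}{3} \left(-205\right)} = \frac{1}{2 - \frac{84050}{3} - \frac{44690}{3}} = \frac{1}{- \frac{128734}{3}} = - \frac{3}{128734}$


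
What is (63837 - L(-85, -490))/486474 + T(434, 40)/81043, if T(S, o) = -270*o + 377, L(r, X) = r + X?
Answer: 74811607/19712656191 ≈ 0.0037951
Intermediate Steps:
L(r, X) = X + r
T(S, o) = 377 - 270*o
(63837 - L(-85, -490))/486474 + T(434, 40)/81043 = (63837 - (-490 - 85))/486474 + (377 - 270*40)/81043 = (63837 - 1*(-575))*(1/486474) + (377 - 10800)*(1/81043) = (63837 + 575)*(1/486474) - 10423*1/81043 = 64412*(1/486474) - 10423/81043 = 32206/243237 - 10423/81043 = 74811607/19712656191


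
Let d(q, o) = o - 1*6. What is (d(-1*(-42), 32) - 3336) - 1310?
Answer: -4620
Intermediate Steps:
d(q, o) = -6 + o (d(q, o) = o - 6 = -6 + o)
(d(-1*(-42), 32) - 3336) - 1310 = ((-6 + 32) - 3336) - 1310 = (26 - 3336) - 1310 = -3310 - 1310 = -4620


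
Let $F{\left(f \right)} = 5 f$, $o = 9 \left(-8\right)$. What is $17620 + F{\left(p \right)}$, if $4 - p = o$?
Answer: $18000$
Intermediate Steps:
$o = -72$
$p = 76$ ($p = 4 - -72 = 4 + 72 = 76$)
$17620 + F{\left(p \right)} = 17620 + 5 \cdot 76 = 17620 + 380 = 18000$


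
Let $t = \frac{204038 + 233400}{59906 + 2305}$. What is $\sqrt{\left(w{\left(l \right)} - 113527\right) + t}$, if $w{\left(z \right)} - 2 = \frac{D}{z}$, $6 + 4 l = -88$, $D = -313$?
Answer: $\frac{i \sqrt{970384234165350501}}{2923917} \approx 336.9 i$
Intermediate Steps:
$t = \frac{437438}{62211} \approx 7.0315$
$l = - \frac{47}{2}$ ($l = - \frac{3}{2} + \frac{1}{4} \left(-88\right) = - \frac{3}{2} - 22 = - \frac{47}{2} \approx -23.5$)
$w{\left(z \right)} = 2 - \frac{313}{z}$
$\sqrt{\left(w{\left(l \right)} - 113527\right) + t} = \sqrt{\left(\left(2 - \frac{313}{- \frac{47}{2}}\right) - 113527\right) + \frac{437438}{62211}} = \sqrt{\left(\left(2 - - \frac{626}{47}\right) - 113527\right) + \frac{437438}{62211}} = \sqrt{\left(\left(2 + \frac{626}{47}\right) - 113527\right) + \frac{437438}{62211}} = \sqrt{\left(\frac{720}{47} - 113527\right) + \frac{437438}{62211}} = \sqrt{- \frac{5335049}{47} + \frac{437438}{62211}} = \sqrt{- \frac{331878173753}{2923917}} = \frac{i \sqrt{970384234165350501}}{2923917}$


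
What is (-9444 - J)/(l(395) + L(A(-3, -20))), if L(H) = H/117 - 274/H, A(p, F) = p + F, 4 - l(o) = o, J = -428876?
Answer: -282172878/255163 ≈ -1105.9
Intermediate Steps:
l(o) = 4 - o
A(p, F) = F + p
L(H) = -274/H + H/117 (L(H) = H*(1/117) - 274/H = H/117 - 274/H = -274/H + H/117)
(-9444 - J)/(l(395) + L(A(-3, -20))) = (-9444 - 1*(-428876))/((4 - 1*395) + (-274/(-20 - 3) + (-20 - 3)/117)) = (-9444 + 428876)/((4 - 395) + (-274/(-23) + (1/117)*(-23))) = 419432/(-391 + (-274*(-1/23) - 23/117)) = 419432/(-391 + (274/23 - 23/117)) = 419432/(-391 + 31529/2691) = 419432/(-1020652/2691) = 419432*(-2691/1020652) = -282172878/255163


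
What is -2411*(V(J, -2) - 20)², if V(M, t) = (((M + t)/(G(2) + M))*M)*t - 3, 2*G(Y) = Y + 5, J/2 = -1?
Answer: -24594611/9 ≈ -2.7327e+6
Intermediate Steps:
J = -2 (J = 2*(-1) = -2)
G(Y) = 5/2 + Y/2 (G(Y) = (Y + 5)/2 = (5 + Y)/2 = 5/2 + Y/2)
V(M, t) = -3 + M*t*(M + t)/(7/2 + M) (V(M, t) = (((M + t)/((5/2 + (½)*2) + M))*M)*t - 3 = (((M + t)/((5/2 + 1) + M))*M)*t - 3 = (((M + t)/(7/2 + M))*M)*t - 3 = (M*(M + t)/(7/2 + M))*t - 3 = M*t*(M + t)/(7/2 + M) - 3 = -3 + M*t*(M + t)/(7/2 + M))
-2411*(V(J, -2) - 20)² = -2411*((-21 - 6*(-2) + 2*(-2)*(-2)² + 2*(-2)*(-2)²)/(7 + 2*(-2)) - 20)² = -2411*((-21 + 12 + 2*(-2)*4 + 2*(-2)*4)/(7 - 4) - 20)² = -2411*((-21 + 12 - 16 - 16)/3 - 20)² = -2411*((⅓)*(-41) - 20)² = -2411*(-41/3 - 20)² = -2411*(-101/3)² = -2411*10201/9 = -24594611/9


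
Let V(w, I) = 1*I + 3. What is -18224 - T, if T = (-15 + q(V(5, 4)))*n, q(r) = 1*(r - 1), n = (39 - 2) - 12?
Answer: -17999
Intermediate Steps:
n = 25 (n = 37 - 12 = 25)
V(w, I) = 3 + I (V(w, I) = I + 3 = 3 + I)
q(r) = -1 + r (q(r) = 1*(-1 + r) = -1 + r)
T = -225 (T = (-15 + (-1 + (3 + 4)))*25 = (-15 + (-1 + 7))*25 = (-15 + 6)*25 = -9*25 = -225)
-18224 - T = -18224 - 1*(-225) = -18224 + 225 = -17999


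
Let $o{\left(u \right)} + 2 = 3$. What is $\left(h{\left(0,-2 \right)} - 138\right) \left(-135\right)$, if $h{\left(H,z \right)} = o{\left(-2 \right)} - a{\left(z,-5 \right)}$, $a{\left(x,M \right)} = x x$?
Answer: $19035$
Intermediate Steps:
$o{\left(u \right)} = 1$ ($o{\left(u \right)} = -2 + 3 = 1$)
$a{\left(x,M \right)} = x^{2}$
$h{\left(H,z \right)} = 1 - z^{2}$
$\left(h{\left(0,-2 \right)} - 138\right) \left(-135\right) = \left(\left(1 - \left(-2\right)^{2}\right) - 138\right) \left(-135\right) = \left(\left(1 - 4\right) - 138\right) \left(-135\right) = \left(-3 - 138\right) \left(-135\right) = \left(-141\right) \left(-135\right) = 19035$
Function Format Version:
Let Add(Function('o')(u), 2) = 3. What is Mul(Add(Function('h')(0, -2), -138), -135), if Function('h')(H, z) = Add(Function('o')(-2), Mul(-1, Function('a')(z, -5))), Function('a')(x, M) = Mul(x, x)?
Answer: 19035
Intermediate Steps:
Function('o')(u) = 1 (Function('o')(u) = Add(-2, 3) = 1)
Function('a')(x, M) = Pow(x, 2)
Function('h')(H, z) = Add(1, Mul(-1, Pow(z, 2)))
Mul(Add(Function('h')(0, -2), -138), -135) = Mul(Add(Add(1, Mul(-1, Pow(-2, 2))), -138), -135) = Mul(Add(Add(1, Mul(-1, 4)), -138), -135) = Mul(Add(Add(1, -4), -138), -135) = Mul(Add(-3, -138), -135) = Mul(-141, -135) = 19035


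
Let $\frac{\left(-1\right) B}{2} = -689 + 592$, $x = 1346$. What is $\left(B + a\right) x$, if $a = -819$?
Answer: $-841250$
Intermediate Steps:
$B = 194$ ($B = - 2 \left(-689 + 592\right) = \left(-2\right) \left(-97\right) = 194$)
$\left(B + a\right) x = \left(194 - 819\right) 1346 = \left(-625\right) 1346 = -841250$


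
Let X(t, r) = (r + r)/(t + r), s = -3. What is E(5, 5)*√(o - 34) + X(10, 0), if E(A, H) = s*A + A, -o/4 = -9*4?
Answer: -10*√110 ≈ -104.88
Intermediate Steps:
o = 144 (o = -(-36)*4 = -4*(-36) = 144)
X(t, r) = 2*r/(r + t) (X(t, r) = (2*r)/(r + t) = 2*r/(r + t))
E(A, H) = -2*A (E(A, H) = -3*A + A = -2*A)
E(5, 5)*√(o - 34) + X(10, 0) = (-2*5)*√(144 - 34) + 2*0/(0 + 10) = -10*√110 + 2*0/10 = -10*√110 + 2*0*(⅒) = -10*√110 + 0 = -10*√110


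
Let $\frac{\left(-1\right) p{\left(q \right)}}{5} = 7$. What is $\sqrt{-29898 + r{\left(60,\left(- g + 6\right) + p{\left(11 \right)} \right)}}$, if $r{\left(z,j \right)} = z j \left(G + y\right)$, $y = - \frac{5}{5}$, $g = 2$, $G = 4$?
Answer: $9 i \sqrt{438} \approx 188.36 i$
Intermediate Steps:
$p{\left(q \right)} = -35$ ($p{\left(q \right)} = \left(-5\right) 7 = -35$)
$y = -1$ ($y = \left(-5\right) \frac{1}{5} = -1$)
$r{\left(z,j \right)} = 3 j z$ ($r{\left(z,j \right)} = z j \left(4 - 1\right) = j z 3 = 3 j z$)
$\sqrt{-29898 + r{\left(60,\left(- g + 6\right) + p{\left(11 \right)} \right)}} = \sqrt{-29898 + 3 \left(\left(\left(-1\right) 2 + 6\right) - 35\right) 60} = \sqrt{-29898 + 3 \left(\left(-2 + 6\right) - 35\right) 60} = \sqrt{-29898 + 3 \left(4 - 35\right) 60} = \sqrt{-29898 + 3 \left(-31\right) 60} = \sqrt{-29898 - 5580} = \sqrt{-35478} = 9 i \sqrt{438}$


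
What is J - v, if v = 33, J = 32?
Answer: -1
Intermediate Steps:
J - v = 32 - 1*33 = 32 - 33 = -1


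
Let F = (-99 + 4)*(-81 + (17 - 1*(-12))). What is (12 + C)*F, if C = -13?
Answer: -4940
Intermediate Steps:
F = 4940 (F = -95*(-81 + (17 + 12)) = -95*(-81 + 29) = -95*(-52) = 4940)
(12 + C)*F = (12 - 13)*4940 = -1*4940 = -4940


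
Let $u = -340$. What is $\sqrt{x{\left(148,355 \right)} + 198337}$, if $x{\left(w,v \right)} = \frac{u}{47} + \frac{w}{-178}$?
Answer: $\frac{\sqrt{3470258349739}}{4183} \approx 445.34$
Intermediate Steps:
$x{\left(w,v \right)} = - \frac{340}{47} - \frac{w}{178}$ ($x{\left(w,v \right)} = - \frac{340}{47} + \frac{w}{-178} = \left(-340\right) \frac{1}{47} + w \left(- \frac{1}{178}\right) = - \frac{340}{47} - \frac{w}{178}$)
$\sqrt{x{\left(148,355 \right)} + 198337} = \sqrt{\left(- \frac{340}{47} - \frac{74}{89}\right) + 198337} = \sqrt{- \frac{33738}{4183} + 198337} = \sqrt{\frac{829609933}{4183}} = \frac{\sqrt{3470258349739}}{4183}$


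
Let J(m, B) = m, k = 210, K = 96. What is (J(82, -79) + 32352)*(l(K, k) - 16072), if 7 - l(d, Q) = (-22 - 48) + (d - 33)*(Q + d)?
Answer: -1144044482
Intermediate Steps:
l(d, Q) = 77 - (-33 + d)*(Q + d) (l(d, Q) = 7 - ((-22 - 48) + (d - 33)*(Q + d)) = 7 - (-70 + (-33 + d)*(Q + d)) = 7 + (70 - (-33 + d)*(Q + d)) = 77 - (-33 + d)*(Q + d))
(J(82, -79) + 32352)*(l(K, k) - 16072) = (82 + 32352)*((77 - 1*96**2 + 33*210 + 33*96 - 1*210*96) - 16072) = 32434*((77 - 1*9216 + 6930 + 3168 - 20160) - 16072) = 32434*((77 - 9216 + 6930 + 3168 - 20160) - 16072) = 32434*(-19201 - 16072) = 32434*(-35273) = -1144044482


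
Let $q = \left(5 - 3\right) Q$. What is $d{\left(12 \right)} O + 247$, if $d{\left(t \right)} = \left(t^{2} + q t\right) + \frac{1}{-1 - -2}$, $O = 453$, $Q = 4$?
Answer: $109420$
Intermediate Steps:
$q = 8$ ($q = \left(5 - 3\right) 4 = 2 \cdot 4 = 8$)
$d{\left(t \right)} = 1 + t^{2} + 8 t$ ($d{\left(t \right)} = \left(t^{2} + 8 t\right) + \frac{1}{-1 - -2} = \left(t^{2} + 8 t\right) + \frac{1}{-1 + 2} = \left(t^{2} + 8 t\right) + 1^{-1} = \left(t^{2} + 8 t\right) + 1 = 1 + t^{2} + 8 t$)
$d{\left(12 \right)} O + 247 = \left(1 + 12^{2} + 8 \cdot 12\right) 453 + 247 = \left(1 + 144 + 96\right) 453 + 247 = 241 \cdot 453 + 247 = 109173 + 247 = 109420$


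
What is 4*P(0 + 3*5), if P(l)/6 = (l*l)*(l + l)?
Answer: 162000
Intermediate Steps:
P(l) = 12*l**3 (P(l) = 6*((l*l)*(l + l)) = 6*(l**2*(2*l)) = 6*(2*l**3) = 12*l**3)
4*P(0 + 3*5) = 4*(12*(0 + 3*5)**3) = 4*(12*(0 + 15)**3) = 4*(12*15**3) = 4*(12*3375) = 4*40500 = 162000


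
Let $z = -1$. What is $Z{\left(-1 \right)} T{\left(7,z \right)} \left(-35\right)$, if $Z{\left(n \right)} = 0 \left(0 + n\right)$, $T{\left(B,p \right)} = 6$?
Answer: $0$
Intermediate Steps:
$Z{\left(n \right)} = 0$ ($Z{\left(n \right)} = 0 n = 0$)
$Z{\left(-1 \right)} T{\left(7,z \right)} \left(-35\right) = 0 \cdot 6 \left(-35\right) = 0 \left(-35\right) = 0$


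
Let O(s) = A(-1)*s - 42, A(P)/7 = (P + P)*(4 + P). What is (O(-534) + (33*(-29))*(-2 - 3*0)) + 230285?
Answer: 254585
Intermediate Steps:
A(P) = 14*P*(4 + P) (A(P) = 7*((P + P)*(4 + P)) = 7*((2*P)*(4 + P)) = 7*(2*P*(4 + P)) = 14*P*(4 + P))
O(s) = -42 - 42*s (O(s) = (14*(-1)*(4 - 1))*s - 42 = (14*(-1)*3)*s - 42 = -42*s - 42 = -42 - 42*s)
(O(-534) + (33*(-29))*(-2 - 3*0)) + 230285 = ((-42 - 42*(-534)) + (33*(-29))*(-2 - 3*0)) + 230285 = ((-42 + 22428) - 957*(-2 + 0)) + 230285 = (22386 - 957*(-2)) + 230285 = (22386 + 1914) + 230285 = 24300 + 230285 = 254585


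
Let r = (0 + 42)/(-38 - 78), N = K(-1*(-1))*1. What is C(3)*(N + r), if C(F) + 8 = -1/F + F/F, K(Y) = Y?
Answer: -407/87 ≈ -4.6782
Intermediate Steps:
C(F) = -7 - 1/F (C(F) = -8 + (-1/F + F/F) = -8 + (-1/F + 1) = -8 + (1 - 1/F) = -7 - 1/F)
N = 1 (N = -1*(-1)*1 = 1*1 = 1)
r = -21/58 (r = 42/(-116) = 42*(-1/116) = -21/58 ≈ -0.36207)
C(3)*(N + r) = (-7 - 1/3)*(1 - 21/58) = (-7 - 1*⅓)*(37/58) = (-7 - ⅓)*(37/58) = -22/3*37/58 = -407/87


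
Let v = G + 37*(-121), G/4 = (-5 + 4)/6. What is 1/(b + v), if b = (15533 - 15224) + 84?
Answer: -3/12254 ≈ -0.00024482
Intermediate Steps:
G = -2/3 (G = 4*((-5 + 4)/6) = 4*(-1*1/6) = 4*(-1/6) = -2/3 ≈ -0.66667)
b = 393 (b = 309 + 84 = 393)
v = -13433/3 (v = -2/3 + 37*(-121) = -2/3 - 4477 = -13433/3 ≈ -4477.7)
1/(b + v) = 1/(393 - 13433/3) = 1/(-12254/3) = -3/12254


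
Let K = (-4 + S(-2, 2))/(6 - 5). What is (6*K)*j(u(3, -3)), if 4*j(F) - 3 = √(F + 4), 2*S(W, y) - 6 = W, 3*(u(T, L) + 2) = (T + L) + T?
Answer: -9 - 3*√3 ≈ -14.196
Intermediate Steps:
u(T, L) = -2 + L/3 + 2*T/3 (u(T, L) = -2 + ((T + L) + T)/3 = -2 + ((L + T) + T)/3 = -2 + (L + 2*T)/3 = -2 + (L/3 + 2*T/3) = -2 + L/3 + 2*T/3)
S(W, y) = 3 + W/2
j(F) = ¾ + √(4 + F)/4 (j(F) = ¾ + √(F + 4)/4 = ¾ + √(4 + F)/4)
K = -2 (K = (-4 + (3 + (½)*(-2)))/(6 - 5) = (-4 + (3 - 1))/1 = (-4 + 2)*1 = -2*1 = -2)
(6*K)*j(u(3, -3)) = (6*(-2))*(¾ + √(4 + (-2 + (⅓)*(-3) + (⅔)*3))/4) = -12*(¾ + √(4 + (-2 - 1 + 2))/4) = -12*(¾ + √(4 - 1)/4) = -12*(¾ + √3/4) = -9 - 3*√3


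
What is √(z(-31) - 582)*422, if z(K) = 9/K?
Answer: 422*I*√559581/31 ≈ 10183.0*I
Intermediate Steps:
√(z(-31) - 582)*422 = √(9/(-31) - 582)*422 = √(9*(-1/31) - 582)*422 = √(-9/31 - 582)*422 = √(-18051/31)*422 = (I*√559581/31)*422 = 422*I*√559581/31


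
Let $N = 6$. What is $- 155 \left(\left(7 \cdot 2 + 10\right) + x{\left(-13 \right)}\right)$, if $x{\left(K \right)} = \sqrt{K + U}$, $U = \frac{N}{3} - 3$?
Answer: $-3720 - 155 i \sqrt{14} \approx -3720.0 - 579.96 i$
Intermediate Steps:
$U = -1$ ($U = \frac{6}{3} - 3 = 6 \cdot \frac{1}{3} - 3 = 2 - 3 = -1$)
$x{\left(K \right)} = \sqrt{-1 + K}$ ($x{\left(K \right)} = \sqrt{K - 1} = \sqrt{-1 + K}$)
$- 155 \left(\left(7 \cdot 2 + 10\right) + x{\left(-13 \right)}\right) = - 155 \left(\left(7 \cdot 2 + 10\right) + \sqrt{-1 - 13}\right) = - 155 \left(\left(14 + 10\right) + \sqrt{-14}\right) = - 155 \left(24 + i \sqrt{14}\right) = -3720 - 155 i \sqrt{14}$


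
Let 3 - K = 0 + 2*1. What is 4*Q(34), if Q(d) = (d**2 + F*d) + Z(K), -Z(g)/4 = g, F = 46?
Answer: 10864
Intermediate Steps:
K = 1 (K = 3 - (0 + 2*1) = 3 - (0 + 2) = 3 - 1*2 = 3 - 2 = 1)
Z(g) = -4*g
Q(d) = -4 + d**2 + 46*d (Q(d) = (d**2 + 46*d) - 4*1 = (d**2 + 46*d) - 4 = -4 + d**2 + 46*d)
4*Q(34) = 4*(-4 + 34**2 + 46*34) = 4*(-4 + 1156 + 1564) = 4*2716 = 10864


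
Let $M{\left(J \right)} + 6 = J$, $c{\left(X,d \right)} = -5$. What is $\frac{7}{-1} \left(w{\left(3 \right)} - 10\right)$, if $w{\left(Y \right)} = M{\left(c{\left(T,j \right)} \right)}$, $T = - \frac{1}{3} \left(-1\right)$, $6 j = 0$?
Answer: $147$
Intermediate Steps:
$j = 0$ ($j = \frac{1}{6} \cdot 0 = 0$)
$T = \frac{1}{3}$ ($T = \left(-1\right) \frac{1}{3} \left(-1\right) = \left(- \frac{1}{3}\right) \left(-1\right) = \frac{1}{3} \approx 0.33333$)
$M{\left(J \right)} = -6 + J$
$w{\left(Y \right)} = -11$ ($w{\left(Y \right)} = -6 - 5 = -11$)
$\frac{7}{-1} \left(w{\left(3 \right)} - 10\right) = \frac{7}{-1} \left(-11 - 10\right) = 7 \left(-1\right) \left(-21\right) = \left(-7\right) \left(-21\right) = 147$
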